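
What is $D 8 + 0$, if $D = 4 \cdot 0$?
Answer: $0$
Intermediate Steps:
$D = 0$
$D 8 + 0 = 0 \cdot 8 + 0 = 0 + 0 = 0$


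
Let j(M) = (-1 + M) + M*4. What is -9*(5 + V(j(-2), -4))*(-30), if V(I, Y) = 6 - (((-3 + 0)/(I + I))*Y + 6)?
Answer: 16470/11 ≈ 1497.3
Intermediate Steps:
j(M) = -1 + 5*M (j(M) = (-1 + M) + 4*M = -1 + 5*M)
V(I, Y) = 3*Y/(2*I) (V(I, Y) = 6 - ((-3*1/(2*I))*Y + 6) = 6 - ((-3/(2*I))*Y + 6) = 6 - (-3*Y/(2*I) + 6) = 6 - (6 - 3*Y/(2*I)) = 6 + (-6 + 3*Y/(2*I)) = 3*Y/(2*I))
-9*(5 + V(j(-2), -4))*(-30) = -9*(5 + (3/2)*(-4)/(-1 + 5*(-2)))*(-30) = -9*(5 + (3/2)*(-4)/(-1 - 10))*(-30) = -9*(5 + (3/2)*(-4)/(-11))*(-30) = -9*(5 + (3/2)*(-4)*(-1/11))*(-30) = -9*(5 + 6/11)*(-30) = -9*61/11*(-30) = -549/11*(-30) = 16470/11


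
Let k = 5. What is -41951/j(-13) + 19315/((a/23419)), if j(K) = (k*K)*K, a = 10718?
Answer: 29367382039/696670 ≈ 42154.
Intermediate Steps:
j(K) = 5*K**2 (j(K) = (5*K)*K = 5*K**2)
-41951/j(-13) + 19315/((a/23419)) = -41951/(5*(-13)**2) + 19315/((10718/23419)) = -41951/(5*169) + 19315/((10718*(1/23419))) = -41951/845 + 19315/(10718/23419) = -41951*1/845 + 19315*(23419/10718) = -3227/65 + 452337985/10718 = 29367382039/696670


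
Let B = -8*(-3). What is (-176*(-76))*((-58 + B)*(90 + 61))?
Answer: -68672384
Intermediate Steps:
B = 24
(-176*(-76))*((-58 + B)*(90 + 61)) = (-176*(-76))*((-58 + 24)*(90 + 61)) = 13376*(-34*151) = 13376*(-5134) = -68672384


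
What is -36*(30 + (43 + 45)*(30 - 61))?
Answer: 97128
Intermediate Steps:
-36*(30 + (43 + 45)*(30 - 61)) = -36*(30 + 88*(-31)) = -36*(30 - 2728) = -36*(-2698) = 97128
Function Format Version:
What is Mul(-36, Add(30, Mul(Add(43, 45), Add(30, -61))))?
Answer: 97128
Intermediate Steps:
Mul(-36, Add(30, Mul(Add(43, 45), Add(30, -61)))) = Mul(-36, Add(30, Mul(88, -31))) = Mul(-36, Add(30, -2728)) = Mul(-36, -2698) = 97128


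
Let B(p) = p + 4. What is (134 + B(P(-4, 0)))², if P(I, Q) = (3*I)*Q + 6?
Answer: 20736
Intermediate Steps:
P(I, Q) = 6 + 3*I*Q (P(I, Q) = 3*I*Q + 6 = 6 + 3*I*Q)
B(p) = 4 + p
(134 + B(P(-4, 0)))² = (134 + (4 + (6 + 3*(-4)*0)))² = (134 + (4 + (6 + 0)))² = (134 + (4 + 6))² = (134 + 10)² = 144² = 20736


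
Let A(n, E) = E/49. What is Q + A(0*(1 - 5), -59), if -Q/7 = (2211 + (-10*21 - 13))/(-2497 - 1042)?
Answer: 473083/173411 ≈ 2.7281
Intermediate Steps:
A(n, E) = E/49 (A(n, E) = E*(1/49) = E/49)
Q = 13916/3539 (Q = -7*(2211 + (-10*21 - 13))/(-2497 - 1042) = -7*(2211 + (-210 - 13))/(-3539) = -7*(2211 - 223)*(-1)/3539 = -13916*(-1)/3539 = -7*(-1988/3539) = 13916/3539 ≈ 3.9322)
Q + A(0*(1 - 5), -59) = 13916/3539 + (1/49)*(-59) = 13916/3539 - 59/49 = 473083/173411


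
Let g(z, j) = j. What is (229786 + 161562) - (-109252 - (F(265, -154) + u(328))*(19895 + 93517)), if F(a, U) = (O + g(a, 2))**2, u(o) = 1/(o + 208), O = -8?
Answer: 614208241/134 ≈ 4.5836e+6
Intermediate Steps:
u(o) = 1/(208 + o)
F(a, U) = 36 (F(a, U) = (-8 + 2)**2 = (-6)**2 = 36)
(229786 + 161562) - (-109252 - (F(265, -154) + u(328))*(19895 + 93517)) = (229786 + 161562) - (-109252 - (36 + 1/(208 + 328))*(19895 + 93517)) = 391348 - (-109252 - (36 + 1/536)*113412) = 391348 - (-109252 - 19297*113412/536) = 391348 - (-109252 - 1*547127841/134) = 391348 - (-109252 - 547127841/134) = 391348 - 1*(-561767609/134) = 391348 + 561767609/134 = 614208241/134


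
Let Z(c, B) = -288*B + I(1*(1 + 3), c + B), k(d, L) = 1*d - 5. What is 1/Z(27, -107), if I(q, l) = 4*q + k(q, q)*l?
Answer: 1/30912 ≈ 3.2350e-5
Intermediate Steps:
k(d, L) = -5 + d (k(d, L) = d - 5 = -5 + d)
I(q, l) = 4*q + l*(-5 + q) (I(q, l) = 4*q + (-5 + q)*l = 4*q + l*(-5 + q))
Z(c, B) = 16 - c - 289*B (Z(c, B) = -288*B + (4*(1*(1 + 3)) + (c + B)*(-5 + 1*(1 + 3))) = -288*B + (4*(1*4) + (B + c)*(-5 + 1*4)) = -288*B + (4*4 + (B + c)*(-5 + 4)) = -288*B + (16 + (B + c)*(-1)) = -288*B + (16 + (-B - c)) = -288*B + (16 - B - c) = 16 - c - 289*B)
1/Z(27, -107) = 1/(16 - 1*27 - 289*(-107)) = 1/(16 - 27 + 30923) = 1/30912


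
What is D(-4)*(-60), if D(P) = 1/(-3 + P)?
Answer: 60/7 ≈ 8.5714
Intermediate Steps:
D(-4)*(-60) = -60/(-3 - 4) = -60/(-7) = -1/7*(-60) = 60/7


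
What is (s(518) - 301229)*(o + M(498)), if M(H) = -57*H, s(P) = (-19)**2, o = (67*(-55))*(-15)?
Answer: -8090039652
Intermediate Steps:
o = 55275 (o = -3685*(-15) = 55275)
s(P) = 361
(s(518) - 301229)*(o + M(498)) = (361 - 301229)*(55275 - 57*498) = -300868*(55275 - 28386) = -300868*26889 = -8090039652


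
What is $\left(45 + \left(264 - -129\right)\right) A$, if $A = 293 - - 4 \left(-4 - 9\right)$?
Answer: $105558$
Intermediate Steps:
$A = 241$ ($A = 293 - \left(-4\right) \left(-13\right) = 293 - 52 = 241$)
$\left(45 + \left(264 - -129\right)\right) A = \left(45 + \left(264 - -129\right)\right) 241 = \left(45 + \left(264 + 129\right)\right) 241 = \left(45 + 393\right) 241 = 438 \cdot 241 = 105558$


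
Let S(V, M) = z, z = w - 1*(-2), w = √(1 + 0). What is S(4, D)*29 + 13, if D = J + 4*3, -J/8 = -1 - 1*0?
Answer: 100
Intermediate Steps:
J = 8 (J = -8*(-1 - 1*0) = -8*(-1 + 0) = -8*(-1) = 8)
D = 20 (D = 8 + 4*3 = 8 + 12 = 20)
w = 1 (w = √1 = 1)
z = 3 (z = 1 - 1*(-2) = 1 + 2 = 3)
S(V, M) = 3
S(4, D)*29 + 13 = 3*29 + 13 = 87 + 13 = 100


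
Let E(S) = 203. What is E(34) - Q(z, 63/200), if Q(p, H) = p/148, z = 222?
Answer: 403/2 ≈ 201.50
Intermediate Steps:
Q(p, H) = p/148 (Q(p, H) = p*(1/148) = p/148)
E(34) - Q(z, 63/200) = 203 - 222/148 = 203 - 1*3/2 = 203 - 3/2 = 403/2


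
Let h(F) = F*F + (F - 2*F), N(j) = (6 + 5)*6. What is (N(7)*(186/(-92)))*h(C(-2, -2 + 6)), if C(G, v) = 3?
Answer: -18414/23 ≈ -800.61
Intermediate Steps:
N(j) = 66 (N(j) = 11*6 = 66)
h(F) = F² - F
(N(7)*(186/(-92)))*h(C(-2, -2 + 6)) = (66*(186/(-92)))*(3*(-1 + 3)) = (66*(186*(-1/92)))*(3*2) = (66*(-93/46))*6 = -3069/23*6 = -18414/23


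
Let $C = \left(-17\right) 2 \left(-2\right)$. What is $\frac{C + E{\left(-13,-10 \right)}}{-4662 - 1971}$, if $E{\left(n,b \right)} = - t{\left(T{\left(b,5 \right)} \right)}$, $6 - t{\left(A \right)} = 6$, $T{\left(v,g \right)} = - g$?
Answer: $- \frac{68}{6633} \approx -0.010252$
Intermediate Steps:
$C = 68$ ($C = \left(-34\right) \left(-2\right) = 68$)
$t{\left(A \right)} = 0$ ($t{\left(A \right)} = 6 - 6 = 0$)
$E{\left(n,b \right)} = 0$ ($E{\left(n,b \right)} = \left(-1\right) 0 = 0$)
$\frac{C + E{\left(-13,-10 \right)}}{-4662 - 1971} = \frac{68 + 0}{-4662 - 1971} = \frac{68}{-6633} = 68 \left(- \frac{1}{6633}\right) = - \frac{68}{6633}$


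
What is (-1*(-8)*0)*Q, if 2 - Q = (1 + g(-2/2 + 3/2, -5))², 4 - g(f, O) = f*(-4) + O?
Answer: 0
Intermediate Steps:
g(f, O) = 4 - O + 4*f (g(f, O) = 4 - (f*(-4) + O) = 4 - (-4*f + O) = 4 - (O - 4*f) = 4 + (-O + 4*f) = 4 - O + 4*f)
Q = -142 (Q = 2 - (1 + (4 - 1*(-5) + 4*(-2/2 + 3/2)))² = 2 - (1 + (4 + 5 + 4*(-2*½ + 3*(½))))² = 2 - (1 + (4 + 5 + 4*(-1 + 3/2)))² = 2 - (1 + (4 + 5 + 4*(½)))² = 2 - (1 + (4 + 5 + 2))² = 2 - (1 + 11)² = 2 - 1*12² = 2 - 1*144 = 2 - 144 = -142)
(-1*(-8)*0)*Q = (-1*(-8)*0)*(-142) = (8*0)*(-142) = 0*(-142) = 0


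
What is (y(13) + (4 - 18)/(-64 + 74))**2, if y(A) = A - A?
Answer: 49/25 ≈ 1.9600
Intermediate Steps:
y(A) = 0
(y(13) + (4 - 18)/(-64 + 74))**2 = (0 + (4 - 18)/(-64 + 74))**2 = (0 - 14/10)**2 = (0 - 14*1/10)**2 = (0 - 7/5)**2 = (-7/5)**2 = 49/25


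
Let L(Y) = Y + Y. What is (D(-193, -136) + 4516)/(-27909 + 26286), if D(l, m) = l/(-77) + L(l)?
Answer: -318203/124971 ≈ -2.5462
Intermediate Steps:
L(Y) = 2*Y
D(l, m) = 153*l/77 (D(l, m) = l/(-77) + 2*l = -l/77 + 2*l = 153*l/77)
(D(-193, -136) + 4516)/(-27909 + 26286) = ((153/77)*(-193) + 4516)/(-27909 + 26286) = (-29529/77 + 4516)/(-1623) = (318203/77)*(-1/1623) = -318203/124971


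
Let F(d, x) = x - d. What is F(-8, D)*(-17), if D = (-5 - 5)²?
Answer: -1836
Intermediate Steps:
D = 100 (D = (-10)² = 100)
F(-8, D)*(-17) = (100 - 1*(-8))*(-17) = (100 + 8)*(-17) = 108*(-17) = -1836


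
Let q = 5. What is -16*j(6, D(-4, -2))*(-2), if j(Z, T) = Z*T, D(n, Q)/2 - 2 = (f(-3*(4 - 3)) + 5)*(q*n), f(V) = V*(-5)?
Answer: -152832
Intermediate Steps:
f(V) = -5*V
D(n, Q) = 4 + 200*n (D(n, Q) = 4 + 2*((-(-15)*(4 - 3) + 5)*(5*n)) = 4 + 2*((-(-15) + 5)*(5*n)) = 4 + 2*((-5*(-3) + 5)*(5*n)) = 4 + 2*((15 + 5)*(5*n)) = 4 + 2*(20*(5*n)) = 4 + 2*(100*n) = 4 + 200*n)
j(Z, T) = T*Z
-16*j(6, D(-4, -2))*(-2) = -16*(4 + 200*(-4))*6*(-2) = -16*(4 - 800)*6*(-2) = -(-12736)*6*(-2) = -16*(-4776)*(-2) = 76416*(-2) = -152832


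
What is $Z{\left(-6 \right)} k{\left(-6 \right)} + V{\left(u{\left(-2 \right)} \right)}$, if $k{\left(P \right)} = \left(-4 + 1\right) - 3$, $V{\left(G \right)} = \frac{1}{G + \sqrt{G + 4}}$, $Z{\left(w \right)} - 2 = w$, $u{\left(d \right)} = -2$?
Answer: $23 - \frac{\sqrt{2}}{2} \approx 22.293$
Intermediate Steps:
$Z{\left(w \right)} = 2 + w$
$V{\left(G \right)} = \frac{1}{G + \sqrt{4 + G}}$
$k{\left(P \right)} = -6$ ($k{\left(P \right)} = -3 - 3 = -6$)
$Z{\left(-6 \right)} k{\left(-6 \right)} + V{\left(u{\left(-2 \right)} \right)} = \left(2 - 6\right) \left(-6\right) + \frac{1}{-2 + \sqrt{4 - 2}} = \left(-4\right) \left(-6\right) + \frac{1}{-2 + \sqrt{2}} = 24 + \frac{1}{-2 + \sqrt{2}}$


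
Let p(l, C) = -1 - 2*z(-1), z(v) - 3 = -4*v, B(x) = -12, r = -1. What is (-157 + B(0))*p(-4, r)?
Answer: 2535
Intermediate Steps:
z(v) = 3 - 4*v
p(l, C) = -15 (p(l, C) = -1 - 2*(3 - 4*(-1)) = -1 - 2*(3 + 4) = -1 - 2*7 = -1 - 14 = -15)
(-157 + B(0))*p(-4, r) = (-157 - 12)*(-15) = -169*(-15) = 2535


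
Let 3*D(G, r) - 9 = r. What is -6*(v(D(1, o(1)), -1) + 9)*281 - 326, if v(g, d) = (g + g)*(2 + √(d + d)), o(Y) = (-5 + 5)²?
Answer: -35732 - 10116*I*√2 ≈ -35732.0 - 14306.0*I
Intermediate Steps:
o(Y) = 0 (o(Y) = 0² = 0)
D(G, r) = 3 + r/3
v(g, d) = 2*g*(2 + √2*√d) (v(g, d) = (2*g)*(2 + √(2*d)) = (2*g)*(2 + √2*√d) = 2*g*(2 + √2*√d))
-6*(v(D(1, o(1)), -1) + 9)*281 - 326 = -6*(2*(3 + (⅓)*0)*(2 + √2*√(-1)) + 9)*281 - 326 = -6*(2*(3 + 0)*(2 + √2*I) + 9)*281 - 326 = -6*(2*3*(2 + I*√2) + 9)*281 - 326 = -6*((12 + 6*I*√2) + 9)*281 - 326 = -6*(21 + 6*I*√2)*281 - 326 = (-126 - 36*I*√2)*281 - 326 = (-35406 - 10116*I*√2) - 326 = -35732 - 10116*I*√2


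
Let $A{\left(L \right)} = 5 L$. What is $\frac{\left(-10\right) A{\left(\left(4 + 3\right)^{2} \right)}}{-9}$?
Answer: $\frac{2450}{9} \approx 272.22$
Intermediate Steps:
$\frac{\left(-10\right) A{\left(\left(4 + 3\right)^{2} \right)}}{-9} = \frac{\left(-10\right) 5 \left(4 + 3\right)^{2}}{-9} = - 10 \cdot 5 \cdot 7^{2} \left(- \frac{1}{9}\right) = - 10 \cdot 5 \cdot 49 \left(- \frac{1}{9}\right) = \left(-10\right) 245 \left(- \frac{1}{9}\right) = \left(-2450\right) \left(- \frac{1}{9}\right) = \frac{2450}{9}$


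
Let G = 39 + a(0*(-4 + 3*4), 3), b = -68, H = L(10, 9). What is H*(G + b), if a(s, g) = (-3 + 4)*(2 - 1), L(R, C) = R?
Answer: -280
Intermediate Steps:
H = 10
a(s, g) = 1 (a(s, g) = 1*1 = 1)
G = 40 (G = 39 + 1 = 40)
H*(G + b) = 10*(40 - 68) = 10*(-28) = -280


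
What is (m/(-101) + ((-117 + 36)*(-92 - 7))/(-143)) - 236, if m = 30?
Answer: -383887/1313 ≈ -292.37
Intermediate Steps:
(m/(-101) + ((-117 + 36)*(-92 - 7))/(-143)) - 236 = (30/(-101) + ((-117 + 36)*(-92 - 7))/(-143)) - 236 = (30*(-1/101) - 81*(-99)*(-1/143)) - 236 = (-30/101 + 8019*(-1/143)) - 236 = (-30/101 - 729/13) - 236 = -74019/1313 - 236 = -383887/1313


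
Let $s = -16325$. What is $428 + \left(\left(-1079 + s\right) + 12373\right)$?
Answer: $-4603$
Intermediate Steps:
$428 + \left(\left(-1079 + s\right) + 12373\right) = 428 + \left(\left(-1079 - 16325\right) + 12373\right) = 428 + \left(-17404 + 12373\right) = 428 - 5031 = -4603$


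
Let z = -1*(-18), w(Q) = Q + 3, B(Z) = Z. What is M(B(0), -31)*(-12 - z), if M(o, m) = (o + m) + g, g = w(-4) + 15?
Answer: 510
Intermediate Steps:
w(Q) = 3 + Q
z = 18
g = 14 (g = (3 - 4) + 15 = -1 + 15 = 14)
M(o, m) = 14 + m + o (M(o, m) = (o + m) + 14 = (m + o) + 14 = 14 + m + o)
M(B(0), -31)*(-12 - z) = (14 - 31 + 0)*(-12 - 1*18) = -17*(-12 - 18) = -17*(-30) = 510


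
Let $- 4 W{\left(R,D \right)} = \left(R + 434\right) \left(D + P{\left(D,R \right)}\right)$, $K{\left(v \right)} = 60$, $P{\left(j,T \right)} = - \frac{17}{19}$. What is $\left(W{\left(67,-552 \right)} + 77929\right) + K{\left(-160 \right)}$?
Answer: $\frac{11190169}{76} \approx 1.4724 \cdot 10^{5}$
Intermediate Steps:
$P{\left(j,T \right)} = - \frac{17}{19}$ ($P{\left(j,T \right)} = \left(-17\right) \frac{1}{19} = - \frac{17}{19}$)
$W{\left(R,D \right)} = - \frac{\left(434 + R\right) \left(- \frac{17}{19} + D\right)}{4}$ ($W{\left(R,D \right)} = - \frac{\left(R + 434\right) \left(D - \frac{17}{19}\right)}{4} = - \frac{\left(434 + R\right) \left(- \frac{17}{19} + D\right)}{4}$)
$\left(W{\left(67,-552 \right)} + 77929\right) + K{\left(-160 \right)} = \left(\left(\frac{3689}{38} - -59892 + \frac{17}{76} \cdot 67 - \left(-138\right) 67\right) + 77929\right) + 60 = \left(\left(\frac{3689}{38} + 59892 + \frac{1139}{76} + 9246\right) + 77929\right) + 60 = \left(\frac{5263005}{76} + 77929\right) + 60 = \frac{11185609}{76} + 60 = \frac{11190169}{76}$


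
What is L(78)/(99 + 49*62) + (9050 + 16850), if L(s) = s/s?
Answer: 81248301/3137 ≈ 25900.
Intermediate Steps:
L(s) = 1
L(78)/(99 + 49*62) + (9050 + 16850) = 1/(99 + 49*62) + (9050 + 16850) = 1/(99 + 3038) + 25900 = 1/3137 + 25900 = 81248301/3137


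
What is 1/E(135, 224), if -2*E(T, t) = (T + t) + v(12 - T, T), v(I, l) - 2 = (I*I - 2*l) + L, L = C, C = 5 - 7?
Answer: -1/7609 ≈ -0.00013142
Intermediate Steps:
C = -2
L = -2
v(I, l) = I**2 - 2*l (v(I, l) = 2 + ((I*I - 2*l) - 2) = 2 + ((I**2 - 2*l) - 2) = 2 + (-2 + I**2 - 2*l) = I**2 - 2*l)
E(T, t) = T/2 - t/2 - (12 - T)**2/2 (E(T, t) = -((T + t) + ((12 - T)**2 - 2*T))/2 = -(t + (12 - T)**2 - T)/2 = T/2 - t/2 - (12 - T)**2/2)
1/E(135, 224) = 1/((1/2)*135 - 1/2*224 - (-12 + 135)**2/2) = 1/(135/2 - 112 - 1/2*123**2) = 1/(135/2 - 112 - 1/2*15129) = 1/(135/2 - 112 - 15129/2) = 1/(-7609) = -1/7609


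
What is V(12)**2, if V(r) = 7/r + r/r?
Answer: 361/144 ≈ 2.5069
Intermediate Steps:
V(r) = 1 + 7/r (V(r) = 7/r + 1 = 1 + 7/r)
V(12)**2 = ((7 + 12)/12)**2 = ((1/12)*19)**2 = (19/12)**2 = 361/144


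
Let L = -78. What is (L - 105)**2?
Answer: 33489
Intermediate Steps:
(L - 105)**2 = (-78 - 105)**2 = (-183)**2 = 33489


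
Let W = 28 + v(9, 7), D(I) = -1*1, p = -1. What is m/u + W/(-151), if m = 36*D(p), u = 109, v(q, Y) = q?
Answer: -9469/16459 ≈ -0.57531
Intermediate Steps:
D(I) = -1
W = 37 (W = 28 + 9 = 37)
m = -36 (m = 36*(-1) = -36)
m/u + W/(-151) = -36/109 + 37/(-151) = -36*1/109 + 37*(-1/151) = -36/109 - 37/151 = -9469/16459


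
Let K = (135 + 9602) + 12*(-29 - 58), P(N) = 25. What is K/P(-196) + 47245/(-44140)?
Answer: 76505579/220700 ≈ 346.65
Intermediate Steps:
K = 8693 (K = 9737 + 12*(-87) = 9737 - 1044 = 8693)
K/P(-196) + 47245/(-44140) = 8693/25 + 47245/(-44140) = 8693*(1/25) + 47245*(-1/44140) = 8693/25 - 9449/8828 = 76505579/220700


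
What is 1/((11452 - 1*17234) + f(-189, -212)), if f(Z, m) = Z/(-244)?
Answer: -244/1410619 ≈ -0.00017297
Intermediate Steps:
f(Z, m) = -Z/244 (f(Z, m) = Z*(-1/244) = -Z/244)
1/((11452 - 1*17234) + f(-189, -212)) = 1/((11452 - 1*17234) - 1/244*(-189)) = 1/((11452 - 17234) + 189/244) = 1/(-5782 + 189/244) = 1/(-1410619/244) = -244/1410619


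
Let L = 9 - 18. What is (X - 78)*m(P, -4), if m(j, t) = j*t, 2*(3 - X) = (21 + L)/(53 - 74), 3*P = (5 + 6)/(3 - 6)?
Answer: -23012/63 ≈ -365.27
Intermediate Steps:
P = -11/9 (P = ((5 + 6)/(3 - 6))/3 = (11/(-3))/3 = (11*(-1/3))/3 = (1/3)*(-11/3) = -11/9 ≈ -1.2222)
L = -9
X = 23/7 (X = 3 - (21 - 9)/(2*(53 - 74)) = 3 - 6/(-21) = 3 - 6*(-1)/21 = 3 - 1/2*(-4/7) = 3 + 2/7 = 23/7 ≈ 3.2857)
(X - 78)*m(P, -4) = (23/7 - 78)*(-11/9*(-4)) = -523/7*44/9 = -23012/63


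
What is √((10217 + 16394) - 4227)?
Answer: 4*√1399 ≈ 149.61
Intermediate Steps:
√((10217 + 16394) - 4227) = √(26611 - 4227) = √22384 = 4*√1399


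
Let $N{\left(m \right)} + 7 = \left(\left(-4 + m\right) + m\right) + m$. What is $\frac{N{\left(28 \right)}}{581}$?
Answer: $\frac{73}{581} \approx 0.12565$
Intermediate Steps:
$N{\left(m \right)} = -11 + 3 m$ ($N{\left(m \right)} = -7 + \left(\left(\left(-4 + m\right) + m\right) + m\right) = -7 + \left(\left(-4 + 2 m\right) + m\right) = -7 + \left(-4 + 3 m\right) = -11 + 3 m$)
$\frac{N{\left(28 \right)}}{581} = \frac{-11 + 3 \cdot 28}{581} = \left(-11 + 84\right) \frac{1}{581} = 73 \cdot \frac{1}{581} = \frac{73}{581}$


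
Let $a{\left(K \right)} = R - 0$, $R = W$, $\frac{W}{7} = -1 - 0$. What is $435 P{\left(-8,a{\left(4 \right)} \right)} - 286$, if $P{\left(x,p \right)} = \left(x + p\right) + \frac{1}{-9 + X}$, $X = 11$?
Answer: $- \frac{13187}{2} \approx -6593.5$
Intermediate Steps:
$W = -7$ ($W = 7 \left(-1 - 0\right) = 7 \left(-1 + 0\right) = 7 \left(-1\right) = -7$)
$R = -7$
$a{\left(K \right)} = -7$ ($a{\left(K \right)} = -7 - 0 = -7 + 0 = -7$)
$P{\left(x,p \right)} = \frac{1}{2} + p + x$ ($P{\left(x,p \right)} = \left(x + p\right) + \frac{1}{-9 + 11} = \left(p + x\right) + \frac{1}{2} = \frac{1}{2} + p + x$)
$435 P{\left(-8,a{\left(4 \right)} \right)} - 286 = 435 \left(\frac{1}{2} - 7 - 8\right) - 286 = 435 \left(- \frac{29}{2}\right) - 286 = - \frac{12615}{2} - 286 = - \frac{13187}{2}$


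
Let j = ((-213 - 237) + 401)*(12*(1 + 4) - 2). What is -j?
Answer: 2842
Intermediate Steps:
j = -2842 (j = (-450 + 401)*(12*5 - 2) = -49*(60 - 2) = -49*58 = -2842)
-j = -1*(-2842) = 2842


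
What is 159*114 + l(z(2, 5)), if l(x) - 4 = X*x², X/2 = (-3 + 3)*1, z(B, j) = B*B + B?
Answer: 18130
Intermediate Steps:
z(B, j) = B + B² (z(B, j) = B² + B = B + B²)
X = 0 (X = 2*((-3 + 3)*1) = 2*(0*1) = 2*0 = 0)
l(x) = 4 (l(x) = 4 + 0*x² = 4 + 0 = 4)
159*114 + l(z(2, 5)) = 159*114 + 4 = 18126 + 4 = 18130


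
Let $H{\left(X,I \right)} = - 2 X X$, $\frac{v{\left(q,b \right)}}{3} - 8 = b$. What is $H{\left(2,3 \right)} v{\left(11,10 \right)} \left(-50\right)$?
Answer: $21600$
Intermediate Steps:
$v{\left(q,b \right)} = 24 + 3 b$
$H{\left(X,I \right)} = - 2 X^{2}$
$H{\left(2,3 \right)} v{\left(11,10 \right)} \left(-50\right) = - 2 \cdot 2^{2} \left(24 + 3 \cdot 10\right) \left(-50\right) = \left(-2\right) 4 \left(24 + 30\right) \left(-50\right) = \left(-8\right) 54 \left(-50\right) = \left(-432\right) \left(-50\right) = 21600$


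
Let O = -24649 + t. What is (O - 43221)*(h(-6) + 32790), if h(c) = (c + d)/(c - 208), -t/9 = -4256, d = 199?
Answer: -103730344861/107 ≈ -9.6944e+8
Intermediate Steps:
t = 38304 (t = -9*(-4256) = 38304)
O = 13655 (O = -24649 + 38304 = 13655)
h(c) = (199 + c)/(-208 + c) (h(c) = (c + 199)/(c - 208) = (199 + c)/(-208 + c))
(O - 43221)*(h(-6) + 32790) = (13655 - 43221)*((199 - 6)/(-208 - 6) + 32790) = -29566*(193/(-214) + 32790) = -29566*(-1/214*193 + 32790) = -29566*(-193/214 + 32790) = -29566*7016867/214 = -103730344861/107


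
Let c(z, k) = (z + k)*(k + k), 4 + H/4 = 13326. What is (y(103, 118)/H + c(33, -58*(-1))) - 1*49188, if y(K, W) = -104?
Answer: -257327765/6661 ≈ -38632.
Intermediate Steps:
H = 53288 (H = -16 + 4*13326 = -16 + 53304 = 53288)
c(z, k) = 2*k*(k + z) (c(z, k) = (k + z)*(2*k) = 2*k*(k + z))
(y(103, 118)/H + c(33, -58*(-1))) - 1*49188 = (-104/53288 + 2*(-58*(-1))*(-58*(-1) + 33)) - 1*49188 = (-104*1/53288 + 2*58*(58 + 33)) - 49188 = (-13/6661 + 2*58*91) - 49188 = (-13/6661 + 10556) - 49188 = 70313503/6661 - 49188 = -257327765/6661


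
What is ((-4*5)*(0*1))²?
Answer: 0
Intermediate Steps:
((-4*5)*(0*1))² = (-20*0)² = 0² = 0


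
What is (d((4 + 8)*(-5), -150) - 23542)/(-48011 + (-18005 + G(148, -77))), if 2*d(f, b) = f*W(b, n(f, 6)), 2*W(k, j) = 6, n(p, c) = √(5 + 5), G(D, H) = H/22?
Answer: 47264/132039 ≈ 0.35795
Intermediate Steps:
G(D, H) = H/22 (G(D, H) = H*(1/22) = H/22)
n(p, c) = √10
W(k, j) = 3 (W(k, j) = (½)*6 = 3)
d(f, b) = 3*f/2 (d(f, b) = (f*3)/2 = (3*f)/2 = 3*f/2)
(d((4 + 8)*(-5), -150) - 23542)/(-48011 + (-18005 + G(148, -77))) = (3*((4 + 8)*(-5))/2 - 23542)/(-48011 + (-18005 + (1/22)*(-77))) = (3*(12*(-5))/2 - 23542)/(-48011 + (-18005 - 7/2)) = ((3/2)*(-60) - 23542)/(-48011 - 36017/2) = (-90 - 23542)/(-132039/2) = -23632*(-2/132039) = 47264/132039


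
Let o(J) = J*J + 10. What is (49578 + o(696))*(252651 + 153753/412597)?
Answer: 55666284918393600/412597 ≈ 1.3492e+11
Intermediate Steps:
o(J) = 10 + J² (o(J) = J² + 10 = 10 + J²)
(49578 + o(696))*(252651 + 153753/412597) = (49578 + (10 + 696²))*(252651 + 153753/412597) = (49578 + (10 + 484416))*(252651 + 153753*(1/412597)) = (49578 + 484426)*(252651 + 153753/412597) = 534004*(104243198400/412597) = 55666284918393600/412597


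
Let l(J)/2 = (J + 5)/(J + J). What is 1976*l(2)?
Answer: 6916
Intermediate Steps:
l(J) = (5 + J)/J (l(J) = 2*((J + 5)/(J + J)) = 2*((5 + J)/((2*J))) = 2*((5 + J)*(1/(2*J))) = 2*((5 + J)/(2*J)) = (5 + J)/J)
1976*l(2) = 1976*((5 + 2)/2) = 1976*((½)*7) = 1976*(7/2) = 6916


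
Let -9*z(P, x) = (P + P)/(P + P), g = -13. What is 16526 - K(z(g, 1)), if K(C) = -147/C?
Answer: 15203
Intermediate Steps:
z(P, x) = -⅑ (z(P, x) = -(P + P)/(9*(P + P)) = -2*P/(9*(2*P)) = -2*P*1/(2*P)/9 = -⅑*1 = -⅑)
16526 - K(z(g, 1)) = 16526 - (-147)/(-⅑) = 16526 - (-147)*(-9) = 16526 - 1*1323 = 16526 - 1323 = 15203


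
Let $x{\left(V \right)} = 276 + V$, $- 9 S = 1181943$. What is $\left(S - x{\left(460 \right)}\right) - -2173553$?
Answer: $2041490$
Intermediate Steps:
$S = -131327$ ($S = \left(- \frac{1}{9}\right) 1181943 = -131327$)
$\left(S - x{\left(460 \right)}\right) - -2173553 = \left(-131327 - \left(276 + 460\right)\right) - -2173553 = \left(-131327 - 736\right) + 2173553 = -132063 + 2173553 = 2041490$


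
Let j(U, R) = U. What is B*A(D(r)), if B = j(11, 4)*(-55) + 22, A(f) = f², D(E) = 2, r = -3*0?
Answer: -2332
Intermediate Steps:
r = 0
B = -583 (B = 11*(-55) + 22 = -605 + 22 = -583)
B*A(D(r)) = -583*2² = -583*4 = -2332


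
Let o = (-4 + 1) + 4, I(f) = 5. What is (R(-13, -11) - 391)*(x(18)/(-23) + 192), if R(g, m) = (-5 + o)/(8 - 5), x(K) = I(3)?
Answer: -5191747/69 ≈ -75243.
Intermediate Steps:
x(K) = 5
o = 1 (o = -3 + 4 = 1)
R(g, m) = -4/3 (R(g, m) = (-5 + 1)/(8 - 5) = -4/3)
(R(-13, -11) - 391)*(x(18)/(-23) + 192) = (-4/3 - 391)*(5/(-23) + 192) = -1177*(5*(-1/23) + 192)/3 = -1177*(-5/23 + 192)/3 = -1177/3*4411/23 = -5191747/69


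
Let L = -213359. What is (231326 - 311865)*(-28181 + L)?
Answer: 19453390060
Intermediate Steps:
(231326 - 311865)*(-28181 + L) = (231326 - 311865)*(-28181 - 213359) = -80539*(-241540) = 19453390060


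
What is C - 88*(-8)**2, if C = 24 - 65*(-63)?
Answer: -1513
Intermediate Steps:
C = 4119 (C = 24 + 4095 = 4119)
C - 88*(-8)**2 = 4119 - 88*(-8)**2 = 4119 - 88*64 = 4119 - 5632 = -1513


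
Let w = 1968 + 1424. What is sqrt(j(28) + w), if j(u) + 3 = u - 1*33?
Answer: 6*sqrt(94) ≈ 58.172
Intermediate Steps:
j(u) = -36 + u (j(u) = -3 + (u - 1*33) = -3 + (u - 33) = -3 + (-33 + u) = -36 + u)
w = 3392
sqrt(j(28) + w) = sqrt((-36 + 28) + 3392) = sqrt(-8 + 3392) = sqrt(3384) = 6*sqrt(94)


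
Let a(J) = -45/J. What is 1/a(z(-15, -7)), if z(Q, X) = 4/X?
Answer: 4/315 ≈ 0.012698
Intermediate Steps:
1/a(z(-15, -7)) = 1/(-45/(4/(-7))) = 1/(-45/(4*(-⅐))) = 1/(-45/(-4/7)) = 1/(-45*(-7/4)) = 1/(315/4) = 4/315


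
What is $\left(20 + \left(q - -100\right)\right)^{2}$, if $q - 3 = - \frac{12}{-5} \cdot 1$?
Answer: $\frac{393129}{25} \approx 15725.0$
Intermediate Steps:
$q = \frac{27}{5}$ ($q = 3 + - \frac{12}{-5} \cdot 1 = 3 + \left(-12\right) \left(- \frac{1}{5}\right) 1 = 3 + \frac{12}{5} \cdot 1 = 3 + \frac{12}{5} = \frac{27}{5} \approx 5.4$)
$\left(20 + \left(q - -100\right)\right)^{2} = \left(20 + \left(\frac{27}{5} - -100\right)\right)^{2} = \left(20 + \left(\frac{27}{5} + 100\right)\right)^{2} = \left(20 + \frac{527}{5}\right)^{2} = \left(\frac{627}{5}\right)^{2} = \frac{393129}{25}$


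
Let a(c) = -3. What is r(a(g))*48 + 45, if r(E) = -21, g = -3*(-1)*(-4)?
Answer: -963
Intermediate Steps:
g = -12 (g = 3*(-4) = -12)
r(a(g))*48 + 45 = -21*48 + 45 = -1008 + 45 = -963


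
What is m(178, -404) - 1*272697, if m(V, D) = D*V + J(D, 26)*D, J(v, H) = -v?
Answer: -507825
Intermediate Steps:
m(V, D) = -D² + D*V (m(V, D) = D*V + (-D)*D = D*V - D² = -D² + D*V)
m(178, -404) - 1*272697 = -404*(178 - 1*(-404)) - 1*272697 = -404*(178 + 404) - 272697 = -404*582 - 272697 = -235128 - 272697 = -507825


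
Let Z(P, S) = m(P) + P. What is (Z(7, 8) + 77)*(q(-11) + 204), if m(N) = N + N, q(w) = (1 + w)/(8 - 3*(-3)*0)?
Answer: 39739/2 ≈ 19870.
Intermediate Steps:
q(w) = ⅛ + w/8 (q(w) = (1 + w)/(8 + 9*0) = (1 + w)/(8 + 0) = (1 + w)/8 = (1 + w)*(⅛) = ⅛ + w/8)
m(N) = 2*N
Z(P, S) = 3*P (Z(P, S) = 2*P + P = 3*P)
(Z(7, 8) + 77)*(q(-11) + 204) = (3*7 + 77)*((⅛ + (⅛)*(-11)) + 204) = (21 + 77)*((⅛ - 11/8) + 204) = 98*(-5/4 + 204) = 98*(811/4) = 39739/2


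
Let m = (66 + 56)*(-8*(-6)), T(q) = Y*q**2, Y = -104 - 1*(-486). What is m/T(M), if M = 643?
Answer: 2928/78968759 ≈ 3.7078e-5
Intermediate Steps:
Y = 382 (Y = -104 + 486 = 382)
T(q) = 382*q**2
m = 5856 (m = 122*48 = 5856)
m/T(M) = 5856/((382*643**2)) = 5856/((382*413449)) = 5856/157937518 = 5856*(1/157937518) = 2928/78968759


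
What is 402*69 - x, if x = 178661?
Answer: -150923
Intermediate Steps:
402*69 - x = 402*69 - 1*178661 = 27738 - 178661 = -150923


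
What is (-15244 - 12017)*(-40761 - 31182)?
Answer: 1961238123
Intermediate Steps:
(-15244 - 12017)*(-40761 - 31182) = -27261*(-71943) = 1961238123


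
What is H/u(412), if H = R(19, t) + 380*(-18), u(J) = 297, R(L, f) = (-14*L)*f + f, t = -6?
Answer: -1750/99 ≈ -17.677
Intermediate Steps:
R(L, f) = f - 14*L*f (R(L, f) = -14*L*f + f = f - 14*L*f)
H = -5250 (H = -6*(1 - 14*19) + 380*(-18) = -6*(1 - 266) - 6840 = -6*(-265) - 6840 = 1590 - 6840 = -5250)
H/u(412) = -5250/297 = -5250*1/297 = -1750/99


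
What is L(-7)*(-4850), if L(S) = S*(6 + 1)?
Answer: 237650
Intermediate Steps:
L(S) = 7*S (L(S) = S*7 = 7*S)
L(-7)*(-4850) = (7*(-7))*(-4850) = -49*(-4850) = 237650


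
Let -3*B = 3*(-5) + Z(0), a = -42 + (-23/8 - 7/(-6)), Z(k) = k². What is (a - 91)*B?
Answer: -16165/24 ≈ -673.54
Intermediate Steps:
a = -1049/24 (a = -42 + (-23*⅛ - 7*(-⅙)) = -42 + (-23/8 + 7/6) = -42 - 41/24 = -1049/24 ≈ -43.708)
B = 5 (B = -(3*(-5) + 0²)/3 = -(-15 + 0)/3 = -⅓*(-15) = 5)
(a - 91)*B = (-1049/24 - 91)*5 = -3233/24*5 = -16165/24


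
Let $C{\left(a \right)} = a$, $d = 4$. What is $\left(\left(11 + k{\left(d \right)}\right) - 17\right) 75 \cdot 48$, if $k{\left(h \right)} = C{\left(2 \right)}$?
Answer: $-14400$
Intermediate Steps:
$k{\left(h \right)} = 2$
$\left(\left(11 + k{\left(d \right)}\right) - 17\right) 75 \cdot 48 = \left(\left(11 + 2\right) - 17\right) 75 \cdot 48 = \left(13 - 17\right) 75 \cdot 48 = \left(-4\right) 75 \cdot 48 = \left(-300\right) 48 = -14400$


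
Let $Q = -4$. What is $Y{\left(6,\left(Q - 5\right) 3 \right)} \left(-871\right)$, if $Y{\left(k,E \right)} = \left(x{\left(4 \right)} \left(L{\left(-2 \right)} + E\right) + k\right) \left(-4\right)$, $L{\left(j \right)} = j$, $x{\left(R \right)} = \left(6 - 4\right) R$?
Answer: $-787384$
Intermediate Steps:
$x{\left(R \right)} = 2 R$
$Y{\left(k,E \right)} = 64 - 32 E - 4 k$ ($Y{\left(k,E \right)} = \left(2 \cdot 4 \left(-2 + E\right) + k\right) \left(-4\right) = \left(8 \left(-2 + E\right) + k\right) \left(-4\right) = \left(\left(-16 + 8 E\right) + k\right) \left(-4\right) = \left(-16 + k + 8 E\right) \left(-4\right) = 64 - 32 E - 4 k$)
$Y{\left(6,\left(Q - 5\right) 3 \right)} \left(-871\right) = \left(64 - 32 \left(-4 - 5\right) 3 - 24\right) \left(-871\right) = \left(64 - 32 \left(\left(-9\right) 3\right) - 24\right) \left(-871\right) = \left(64 - -864 - 24\right) \left(-871\right) = \left(64 + 864 - 24\right) \left(-871\right) = 904 \left(-871\right) = -787384$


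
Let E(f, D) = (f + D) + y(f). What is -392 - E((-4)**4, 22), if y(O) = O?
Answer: -926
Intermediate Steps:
E(f, D) = D + 2*f (E(f, D) = (f + D) + f = (D + f) + f = D + 2*f)
-392 - E((-4)**4, 22) = -392 - (22 + 2*(-4)**4) = -392 - (22 + 2*256) = -392 - (22 + 512) = -392 - 1*534 = -392 - 534 = -926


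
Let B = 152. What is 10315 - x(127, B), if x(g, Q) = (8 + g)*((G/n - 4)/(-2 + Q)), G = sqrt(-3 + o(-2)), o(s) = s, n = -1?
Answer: 51593/5 + 9*I*sqrt(5)/10 ≈ 10319.0 + 2.0125*I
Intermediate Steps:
G = I*sqrt(5) (G = sqrt(-3 - 2) = sqrt(-5) = I*sqrt(5) ≈ 2.2361*I)
x(g, Q) = (-4 - I*sqrt(5))*(8 + g)/(-2 + Q) (x(g, Q) = (8 + g)*(((I*sqrt(5))/(-1) - 4)/(-2 + Q)) = (8 + g)*(((I*sqrt(5))*(-1) - 4)/(-2 + Q)) = (8 + g)*((-I*sqrt(5) - 4)/(-2 + Q)) = (8 + g)*((-4 - I*sqrt(5))/(-2 + Q)) = (-4 - I*sqrt(5))*(8 + g)/(-2 + Q))
10315 - x(127, B) = 10315 - (-32 - 4*127 - 8*I*sqrt(5) - 1*I*127*sqrt(5))/(-2 + 152) = 10315 - (-32 - 508 - 8*I*sqrt(5) - 127*I*sqrt(5))/150 = 10315 - (-540 - 135*I*sqrt(5))/150 = 10315 - (-18/5 - 9*I*sqrt(5)/10) = 10315 + (18/5 + 9*I*sqrt(5)/10) = 51593/5 + 9*I*sqrt(5)/10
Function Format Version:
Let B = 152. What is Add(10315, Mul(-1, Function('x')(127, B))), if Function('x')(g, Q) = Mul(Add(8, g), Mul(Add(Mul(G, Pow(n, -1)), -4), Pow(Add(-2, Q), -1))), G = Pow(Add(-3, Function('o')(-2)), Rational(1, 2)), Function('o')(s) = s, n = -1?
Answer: Add(Rational(51593, 5), Mul(Rational(9, 10), I, Pow(5, Rational(1, 2)))) ≈ Add(10319., Mul(2.0125, I))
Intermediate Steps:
G = Mul(I, Pow(5, Rational(1, 2))) (G = Pow(Add(-3, -2), Rational(1, 2)) = Pow(-5, Rational(1, 2)) = Mul(I, Pow(5, Rational(1, 2))) ≈ Mul(2.2361, I))
Function('x')(g, Q) = Mul(Pow(Add(-2, Q), -1), Add(-4, Mul(-1, I, Pow(5, Rational(1, 2)))), Add(8, g)) (Function('x')(g, Q) = Mul(Add(8, g), Mul(Add(Mul(Mul(I, Pow(5, Rational(1, 2))), Pow(-1, -1)), -4), Pow(Add(-2, Q), -1))) = Mul(Add(8, g), Mul(Add(Mul(Mul(I, Pow(5, Rational(1, 2))), -1), -4), Pow(Add(-2, Q), -1))) = Mul(Add(8, g), Mul(Add(Mul(-1, I, Pow(5, Rational(1, 2))), -4), Pow(Add(-2, Q), -1))) = Mul(Add(8, g), Mul(Add(-4, Mul(-1, I, Pow(5, Rational(1, 2)))), Pow(Add(-2, Q), -1))) = Mul(Add(8, g), Mul(Pow(Add(-2, Q), -1), Add(-4, Mul(-1, I, Pow(5, Rational(1, 2)))))) = Mul(Pow(Add(-2, Q), -1), Add(-4, Mul(-1, I, Pow(5, Rational(1, 2)))), Add(8, g)))
Add(10315, Mul(-1, Function('x')(127, B))) = Add(10315, Mul(-1, Mul(Pow(Add(-2, 152), -1), Add(-32, Mul(-4, 127), Mul(-8, I, Pow(5, Rational(1, 2))), Mul(-1, I, 127, Pow(5, Rational(1, 2))))))) = Add(10315, Mul(-1, Mul(Pow(150, -1), Add(-32, -508, Mul(-8, I, Pow(5, Rational(1, 2))), Mul(-127, I, Pow(5, Rational(1, 2))))))) = Add(10315, Mul(-1, Mul(Rational(1, 150), Add(-540, Mul(-135, I, Pow(5, Rational(1, 2))))))) = Add(10315, Mul(-1, Add(Rational(-18, 5), Mul(Rational(-9, 10), I, Pow(5, Rational(1, 2)))))) = Add(10315, Add(Rational(18, 5), Mul(Rational(9, 10), I, Pow(5, Rational(1, 2))))) = Add(Rational(51593, 5), Mul(Rational(9, 10), I, Pow(5, Rational(1, 2))))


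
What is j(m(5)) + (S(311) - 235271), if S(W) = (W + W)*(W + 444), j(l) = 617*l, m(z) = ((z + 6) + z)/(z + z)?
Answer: 1176631/5 ≈ 2.3533e+5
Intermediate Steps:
m(z) = (6 + 2*z)/(2*z) (m(z) = ((6 + z) + z)/((2*z)) = (6 + 2*z)*(1/(2*z)) = (6 + 2*z)/(2*z))
S(W) = 2*W*(444 + W) (S(W) = (2*W)*(444 + W) = 2*W*(444 + W))
j(m(5)) + (S(311) - 235271) = 617*((3 + 5)/5) + (2*311*(444 + 311) - 235271) = 617*((⅕)*8) + (2*311*755 - 235271) = 617*(8/5) + (469610 - 235271) = 4936/5 + 234339 = 1176631/5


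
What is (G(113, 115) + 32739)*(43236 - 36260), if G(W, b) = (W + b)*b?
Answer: 411297984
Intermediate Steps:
G(W, b) = b*(W + b)
(G(113, 115) + 32739)*(43236 - 36260) = (115*(113 + 115) + 32739)*(43236 - 36260) = (115*228 + 32739)*6976 = (26220 + 32739)*6976 = 58959*6976 = 411297984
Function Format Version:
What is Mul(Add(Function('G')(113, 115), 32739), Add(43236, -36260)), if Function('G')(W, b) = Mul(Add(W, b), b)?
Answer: 411297984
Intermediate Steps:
Function('G')(W, b) = Mul(b, Add(W, b))
Mul(Add(Function('G')(113, 115), 32739), Add(43236, -36260)) = Mul(Add(Mul(115, Add(113, 115)), 32739), Add(43236, -36260)) = Mul(Add(Mul(115, 228), 32739), 6976) = Mul(Add(26220, 32739), 6976) = Mul(58959, 6976) = 411297984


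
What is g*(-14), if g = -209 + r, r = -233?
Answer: 6188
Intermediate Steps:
g = -442 (g = -209 - 233 = -442)
g*(-14) = -442*(-14) = 6188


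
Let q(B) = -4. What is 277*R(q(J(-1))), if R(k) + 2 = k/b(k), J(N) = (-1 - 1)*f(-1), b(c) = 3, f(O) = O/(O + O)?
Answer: -2770/3 ≈ -923.33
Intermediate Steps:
f(O) = 1/2 (f(O) = O/((2*O)) = O*(1/(2*O)) = 1/2)
J(N) = -1 (J(N) = (-1 - 1)*(1/2) = -2*1/2 = -1)
R(k) = -2 + k/3
277*R(q(J(-1))) = 277*(-2 + (1/3)*(-4)) = 277*(-2 - 4/3) = 277*(-10/3) = -2770/3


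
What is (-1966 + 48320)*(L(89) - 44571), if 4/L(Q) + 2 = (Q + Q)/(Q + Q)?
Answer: -2066229550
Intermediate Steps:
L(Q) = -4 (L(Q) = 4/(-2 + (Q + Q)/(Q + Q)) = 4/(-2 + (2*Q)/((2*Q))) = 4/(-2 + (2*Q)*(1/(2*Q))) = 4/(-2 + 1) = 4/(-1) = 4*(-1) = -4)
(-1966 + 48320)*(L(89) - 44571) = (-1966 + 48320)*(-4 - 44571) = 46354*(-44575) = -2066229550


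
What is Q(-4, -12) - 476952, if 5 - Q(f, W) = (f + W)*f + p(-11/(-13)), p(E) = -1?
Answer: -477010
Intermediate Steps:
Q(f, W) = 6 - f*(W + f) (Q(f, W) = 5 - ((f + W)*f - 1) = 5 - ((W + f)*f - 1) = 5 - (f*(W + f) - 1) = 5 - (-1 + f*(W + f)) = 5 + (1 - f*(W + f)) = 6 - f*(W + f))
Q(-4, -12) - 476952 = (6 - 1*(-4)² - 1*(-12)*(-4)) - 476952 = (6 - 1*16 - 48) - 476952 = (6 - 16 - 48) - 476952 = -58 - 476952 = -477010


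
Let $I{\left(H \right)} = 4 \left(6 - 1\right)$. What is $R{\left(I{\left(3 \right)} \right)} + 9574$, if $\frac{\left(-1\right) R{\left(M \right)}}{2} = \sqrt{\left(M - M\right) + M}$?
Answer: $9574 - 4 \sqrt{5} \approx 9565.1$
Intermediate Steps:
$I{\left(H \right)} = 20$ ($I{\left(H \right)} = 4 \cdot 5 = 20$)
$R{\left(M \right)} = - 2 \sqrt{M}$ ($R{\left(M \right)} = - 2 \sqrt{\left(M - M\right) + M} = - 2 \sqrt{0 + M} = - 2 \sqrt{M}$)
$R{\left(I{\left(3 \right)} \right)} + 9574 = - 2 \sqrt{20} + 9574 = - 2 \cdot 2 \sqrt{5} + 9574 = - 4 \sqrt{5} + 9574 = 9574 - 4 \sqrt{5}$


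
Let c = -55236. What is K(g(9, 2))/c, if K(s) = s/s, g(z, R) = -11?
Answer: -1/55236 ≈ -1.8104e-5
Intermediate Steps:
K(s) = 1
K(g(9, 2))/c = 1/(-55236) = 1*(-1/55236) = -1/55236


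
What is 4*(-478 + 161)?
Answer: -1268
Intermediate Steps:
4*(-478 + 161) = 4*(-317) = -1268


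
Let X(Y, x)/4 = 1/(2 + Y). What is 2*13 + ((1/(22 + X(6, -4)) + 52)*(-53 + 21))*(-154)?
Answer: 11542546/45 ≈ 2.5650e+5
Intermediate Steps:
X(Y, x) = 4/(2 + Y)
2*13 + ((1/(22 + X(6, -4)) + 52)*(-53 + 21))*(-154) = 2*13 + ((1/(22 + 4/(2 + 6)) + 52)*(-53 + 21))*(-154) = 26 + ((1/(22 + 4/8) + 52)*(-32))*(-154) = 26 + ((1/(22 + 4*(1/8)) + 52)*(-32))*(-154) = 26 + ((1/(22 + 1/2) + 52)*(-32))*(-154) = 26 + ((1/(45/2) + 52)*(-32))*(-154) = 26 + ((2/45 + 52)*(-32))*(-154) = 26 + ((2342/45)*(-32))*(-154) = 26 - 74944/45*(-154) = 26 + 11541376/45 = 11542546/45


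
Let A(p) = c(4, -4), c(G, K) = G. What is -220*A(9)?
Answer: -880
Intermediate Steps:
A(p) = 4
-220*A(9) = -220*4 = -880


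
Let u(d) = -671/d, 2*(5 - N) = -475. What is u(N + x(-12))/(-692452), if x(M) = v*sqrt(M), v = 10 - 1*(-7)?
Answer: 325435/86243857922 - 22814*I*sqrt(3)/43121928961 ≈ 3.7734e-6 - 9.1636e-7*I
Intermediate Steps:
v = 17 (v = 10 + 7 = 17)
N = 485/2 (N = 5 - 1/2*(-475) = 5 + 475/2 = 485/2 ≈ 242.50)
x(M) = 17*sqrt(M)
u(N + x(-12))/(-692452) = -671/(485/2 + 17*sqrt(-12))/(-692452) = -671/(485/2 + 17*(2*I*sqrt(3)))*(-1/692452) = -671/(485/2 + 34*I*sqrt(3))*(-1/692452) = 671/(692452*(485/2 + 34*I*sqrt(3)))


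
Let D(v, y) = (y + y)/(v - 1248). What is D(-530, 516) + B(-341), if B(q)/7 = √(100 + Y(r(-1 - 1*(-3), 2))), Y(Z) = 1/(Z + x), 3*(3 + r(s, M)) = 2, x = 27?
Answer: -516/889 + 7*√547822/74 ≈ 69.434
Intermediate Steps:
D(v, y) = 2*y/(-1248 + v) (D(v, y) = (2*y)/(-1248 + v) = 2*y/(-1248 + v))
r(s, M) = -7/3 (r(s, M) = -3 + (⅓)*2 = -3 + ⅔ = -7/3)
Y(Z) = 1/(27 + Z) (Y(Z) = 1/(Z + 27) = 1/(27 + Z))
B(q) = 7*√547822/74 (B(q) = 7*√(100 + 1/(27 - 7/3)) = 7*√(100 + 1/(74/3)) = 7*√(100 + 3/74) = 7*√(7403/74) = 7*(√547822/74) = 7*√547822/74)
D(-530, 516) + B(-341) = 2*516/(-1248 - 530) + 7*√547822/74 = 2*516/(-1778) + 7*√547822/74 = 2*516*(-1/1778) + 7*√547822/74 = -516/889 + 7*√547822/74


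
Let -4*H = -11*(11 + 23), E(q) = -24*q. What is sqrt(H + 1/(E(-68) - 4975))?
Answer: sqrt(4179679354)/6686 ≈ 9.6695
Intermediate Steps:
H = 187/2 (H = -(-11)*(11 + 23)/4 = -(-11)*34/4 = -1/4*(-374) = 187/2 ≈ 93.500)
sqrt(H + 1/(E(-68) - 4975)) = sqrt(187/2 + 1/(-24*(-68) - 4975)) = sqrt(187/2 + 1/(1632 - 4975)) = sqrt(187/2 + 1/(-3343)) = sqrt(187/2 - 1/3343) = sqrt(625139/6686) = sqrt(4179679354)/6686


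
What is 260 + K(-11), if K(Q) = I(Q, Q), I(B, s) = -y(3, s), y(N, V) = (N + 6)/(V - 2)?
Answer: 3389/13 ≈ 260.69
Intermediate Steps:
y(N, V) = (6 + N)/(-2 + V)
I(B, s) = -9/(-2 + s) (I(B, s) = -(6 + 3)/(-2 + s) = -9/(-2 + s))
K(Q) = -9/(-2 + Q)
260 + K(-11) = 260 - 9/(-2 - 11) = 260 - 9/(-13) = 260 - 9*(-1/13) = 260 + 9/13 = 3389/13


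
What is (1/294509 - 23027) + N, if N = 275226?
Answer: 74274875292/294509 ≈ 2.5220e+5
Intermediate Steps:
(1/294509 - 23027) + N = (1/294509 - 23027) + 275226 = -6781658742/294509 + 275226 = 74274875292/294509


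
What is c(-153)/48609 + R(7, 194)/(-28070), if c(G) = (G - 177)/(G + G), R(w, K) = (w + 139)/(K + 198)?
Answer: 11056663/1239917134680 ≈ 8.9173e-6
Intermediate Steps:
R(w, K) = (139 + w)/(198 + K)
c(G) = (-177 + G)/(2*G) (c(G) = (-177 + G)/((2*G)) = (-177 + G)*(1/(2*G)) = (-177 + G)/(2*G))
c(-153)/48609 + R(7, 194)/(-28070) = ((½)*(-177 - 153)/(-153))/48609 + ((139 + 7)/(198 + 194))/(-28070) = ((½)*(-1/153)*(-330))*(1/48609) + (146/392)*(-1/28070) = (55/51)*(1/48609) + ((1/392)*146)*(-1/28070) = 5/225369 + (73/196)*(-1/28070) = 5/225369 - 73/5501720 = 11056663/1239917134680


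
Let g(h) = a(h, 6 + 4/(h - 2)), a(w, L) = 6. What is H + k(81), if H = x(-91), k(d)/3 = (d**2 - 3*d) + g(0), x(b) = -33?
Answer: 18939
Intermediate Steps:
g(h) = 6
k(d) = 18 - 9*d + 3*d**2 (k(d) = 3*((d**2 - 3*d) + 6) = 3*(6 + d**2 - 3*d) = 18 - 9*d + 3*d**2)
H = -33
H + k(81) = -33 + (18 - 9*81 + 3*81**2) = -33 + (18 - 729 + 3*6561) = -33 + (18 - 729 + 19683) = -33 + 18972 = 18939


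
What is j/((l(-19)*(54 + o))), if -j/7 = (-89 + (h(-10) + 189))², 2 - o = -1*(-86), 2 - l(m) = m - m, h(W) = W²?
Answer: 14000/3 ≈ 4666.7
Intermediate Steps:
l(m) = 2 (l(m) = 2 - (m - m) = 2 - 1*0 = 2 + 0 = 2)
o = -84 (o = 2 - (-1)*(-86) = 2 - 1*86 = 2 - 86 = -84)
j = -280000 (j = -7*(-89 + ((-10)² + 189))² = -7*(-89 + (100 + 189))² = -7*(-89 + 289)² = -7*200² = -7*40000 = -280000)
j/((l(-19)*(54 + o))) = -280000*1/(2*(54 - 84)) = -280000/(2*(-30)) = -280000/(-60) = -280000*(-1/60) = 14000/3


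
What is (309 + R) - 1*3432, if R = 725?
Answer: -2398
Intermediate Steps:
(309 + R) - 1*3432 = (309 + 725) - 1*3432 = 1034 - 3432 = -2398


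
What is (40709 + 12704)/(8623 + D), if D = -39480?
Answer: -53413/30857 ≈ -1.7310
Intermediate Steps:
(40709 + 12704)/(8623 + D) = (40709 + 12704)/(8623 - 39480) = 53413/(-30857) = 53413*(-1/30857) = -53413/30857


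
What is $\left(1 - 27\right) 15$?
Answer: $-390$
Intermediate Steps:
$\left(1 - 27\right) 15 = \left(-26\right) 15 = -390$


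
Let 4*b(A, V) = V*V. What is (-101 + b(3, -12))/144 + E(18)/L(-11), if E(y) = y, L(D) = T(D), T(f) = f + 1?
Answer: -1621/720 ≈ -2.2514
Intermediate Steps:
T(f) = 1 + f
L(D) = 1 + D
b(A, V) = V²/4 (b(A, V) = (V*V)/4 = V²/4)
(-101 + b(3, -12))/144 + E(18)/L(-11) = (-101 + (¼)*(-12)²)/144 + 18/(1 - 11) = (-101 + (¼)*144)*(1/144) + 18/(-10) = (-101 + 36)*(1/144) + 18*(-⅒) = -65*1/144 - 9/5 = -65/144 - 9/5 = -1621/720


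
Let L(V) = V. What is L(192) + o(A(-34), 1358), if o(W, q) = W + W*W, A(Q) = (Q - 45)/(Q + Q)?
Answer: 899421/4624 ≈ 194.51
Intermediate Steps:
A(Q) = (-45 + Q)/(2*Q) (A(Q) = (-45 + Q)/((2*Q)) = (-45 + Q)*(1/(2*Q)) = (-45 + Q)/(2*Q))
o(W, q) = W + W²
L(192) + o(A(-34), 1358) = 192 + ((½)*(-45 - 34)/(-34))*(1 + (½)*(-45 - 34)/(-34)) = 192 + ((½)*(-1/34)*(-79))*(1 + (½)*(-1/34)*(-79)) = 192 + 79*(1 + 79/68)/68 = 192 + (79/68)*(147/68) = 192 + 11613/4624 = 899421/4624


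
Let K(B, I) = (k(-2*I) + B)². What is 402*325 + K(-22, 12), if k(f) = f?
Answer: 132766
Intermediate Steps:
K(B, I) = (B - 2*I)² (K(B, I) = (-2*I + B)² = (B - 2*I)²)
402*325 + K(-22, 12) = 402*325 + (-22 - 2*12)² = 130650 + (-22 - 24)² = 130650 + (-46)² = 130650 + 2116 = 132766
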